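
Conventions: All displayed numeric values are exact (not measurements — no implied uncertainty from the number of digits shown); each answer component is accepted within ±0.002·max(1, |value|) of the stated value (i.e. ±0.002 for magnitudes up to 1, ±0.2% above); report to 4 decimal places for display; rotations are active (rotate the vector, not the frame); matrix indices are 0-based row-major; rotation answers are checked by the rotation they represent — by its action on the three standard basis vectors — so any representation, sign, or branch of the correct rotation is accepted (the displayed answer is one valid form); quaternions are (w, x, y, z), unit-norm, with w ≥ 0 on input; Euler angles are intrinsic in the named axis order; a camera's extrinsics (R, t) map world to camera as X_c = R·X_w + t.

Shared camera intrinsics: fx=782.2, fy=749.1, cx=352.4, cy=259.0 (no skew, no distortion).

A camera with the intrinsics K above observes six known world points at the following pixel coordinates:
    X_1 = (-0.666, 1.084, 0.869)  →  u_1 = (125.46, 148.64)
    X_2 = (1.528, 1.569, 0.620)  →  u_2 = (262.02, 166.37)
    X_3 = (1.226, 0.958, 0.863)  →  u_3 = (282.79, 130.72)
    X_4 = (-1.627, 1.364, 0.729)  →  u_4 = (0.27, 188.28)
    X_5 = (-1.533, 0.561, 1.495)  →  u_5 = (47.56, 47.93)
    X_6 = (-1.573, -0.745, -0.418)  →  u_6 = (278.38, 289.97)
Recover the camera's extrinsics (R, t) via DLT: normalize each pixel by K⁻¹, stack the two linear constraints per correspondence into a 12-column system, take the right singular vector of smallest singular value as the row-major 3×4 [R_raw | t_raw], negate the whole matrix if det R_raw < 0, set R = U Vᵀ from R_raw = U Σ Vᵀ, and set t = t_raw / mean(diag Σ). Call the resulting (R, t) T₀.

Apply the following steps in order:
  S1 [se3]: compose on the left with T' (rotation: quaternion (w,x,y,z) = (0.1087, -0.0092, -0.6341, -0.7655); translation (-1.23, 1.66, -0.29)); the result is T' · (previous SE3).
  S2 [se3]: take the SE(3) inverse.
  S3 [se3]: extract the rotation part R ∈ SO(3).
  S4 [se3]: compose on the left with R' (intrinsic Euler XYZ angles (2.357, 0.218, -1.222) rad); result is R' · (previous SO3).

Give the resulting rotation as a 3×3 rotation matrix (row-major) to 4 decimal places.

rotation (matrix) = ((0.4969, 0.8666, -0.0449), (-0.6075, 0.3843, 0.6952), (0.6197, -0.3182, 0.7174))

source (pnp_recover): camera pose = R=[0.5228 -0.8093 -0.2676; -0.2029 0.1868 -0.9612; 0.8279 0.5569 -0.0665], t=(-0.3099, -0.4000, 6.0987)
after S1 (compose_se3): R=[-0.6490 0.7544 0.0983; 0.7595 0.6348 0.1422; 0.0449 0.1670 -0.9849], t=(-1.7535, 7.7099, 0.4685)
after S2 (invert_se3): R=[-0.6490 0.7595 0.0449; 0.7544 0.6348 0.1670; 0.0983 0.1422 -0.9849], t=(-7.0144, -3.6497, -0.4624)
after S3 (rot_of_se3): [-0.6490 0.7595 0.0449; 0.7544 0.6348 0.1670; 0.0983 0.1422 -0.9849]
after S4 (compose_so3): [0.4969 0.8666 -0.0449; -0.6075 0.3843 0.6952; 0.6197 -0.3182 0.7174]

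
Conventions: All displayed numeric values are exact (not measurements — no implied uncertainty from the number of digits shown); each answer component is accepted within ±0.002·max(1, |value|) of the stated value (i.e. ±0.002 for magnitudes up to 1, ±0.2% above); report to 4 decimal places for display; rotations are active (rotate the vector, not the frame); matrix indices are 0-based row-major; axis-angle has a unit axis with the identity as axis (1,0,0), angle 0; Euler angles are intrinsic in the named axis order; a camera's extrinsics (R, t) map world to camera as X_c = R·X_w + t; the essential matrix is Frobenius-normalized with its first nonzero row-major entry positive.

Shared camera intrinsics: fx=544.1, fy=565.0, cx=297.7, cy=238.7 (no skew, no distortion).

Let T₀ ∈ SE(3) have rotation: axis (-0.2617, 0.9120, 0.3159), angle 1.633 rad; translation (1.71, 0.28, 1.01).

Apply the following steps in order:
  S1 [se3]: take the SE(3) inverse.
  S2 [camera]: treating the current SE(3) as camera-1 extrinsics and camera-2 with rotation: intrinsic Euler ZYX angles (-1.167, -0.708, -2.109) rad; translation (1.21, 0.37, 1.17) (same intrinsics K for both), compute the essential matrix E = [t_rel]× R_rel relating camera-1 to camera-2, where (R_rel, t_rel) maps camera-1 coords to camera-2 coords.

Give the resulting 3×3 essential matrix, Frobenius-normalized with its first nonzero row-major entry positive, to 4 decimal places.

matrix = [0.0463 -0.2696 -0.3315; 0.5453 -0.3937 0.0299; 0.2476 0.1783 0.5186]

after S1 (invert_se3): R=[0.0106 0.0618 -0.9980; -0.5688 0.8213 0.0448; 0.8224 0.5672 0.0438], t=(0.9727, 0.6974, -1.6094)
after S2 (essential): [0.0463 -0.2696 -0.3315; 0.5453 -0.3937 0.0299; 0.2476 0.1783 0.5186]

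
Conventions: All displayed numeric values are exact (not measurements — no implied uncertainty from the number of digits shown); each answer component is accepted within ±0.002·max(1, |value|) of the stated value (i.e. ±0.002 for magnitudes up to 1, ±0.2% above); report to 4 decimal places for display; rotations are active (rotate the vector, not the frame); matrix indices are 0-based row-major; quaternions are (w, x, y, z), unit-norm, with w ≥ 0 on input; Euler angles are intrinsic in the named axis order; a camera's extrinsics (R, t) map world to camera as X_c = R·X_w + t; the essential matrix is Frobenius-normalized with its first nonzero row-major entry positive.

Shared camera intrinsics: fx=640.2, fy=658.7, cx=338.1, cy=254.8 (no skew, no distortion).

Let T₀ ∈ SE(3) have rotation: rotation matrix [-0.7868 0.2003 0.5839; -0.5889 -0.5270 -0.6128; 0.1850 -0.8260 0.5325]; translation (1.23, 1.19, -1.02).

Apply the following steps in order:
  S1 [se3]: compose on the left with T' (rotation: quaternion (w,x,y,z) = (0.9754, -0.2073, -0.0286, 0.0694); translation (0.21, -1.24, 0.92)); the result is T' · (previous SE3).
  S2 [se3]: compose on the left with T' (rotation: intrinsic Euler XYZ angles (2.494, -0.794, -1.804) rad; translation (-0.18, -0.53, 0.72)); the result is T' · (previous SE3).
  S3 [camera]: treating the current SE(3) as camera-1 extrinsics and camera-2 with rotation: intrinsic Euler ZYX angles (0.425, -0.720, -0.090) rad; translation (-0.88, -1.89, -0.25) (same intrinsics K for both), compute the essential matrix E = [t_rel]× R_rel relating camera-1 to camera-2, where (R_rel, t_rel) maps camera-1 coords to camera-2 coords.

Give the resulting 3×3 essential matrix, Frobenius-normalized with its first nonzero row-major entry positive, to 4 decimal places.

after S1 (compose_se3): R=[-0.7208 0.3329 0.6080; -0.5744 -0.7779 -0.2550; 0.3880 -0.5330 0.7519], t=(1.3654, -0.3911, -0.4634)
after S2 (compose_se3): R=[-0.5517 -0.2043 -0.8086; -0.6605 0.6991 0.2740; 0.5093 0.6852 -0.5206], t=(-0.3374, 0.9528, 0.6281)
after S3 (essential): [0.6584 0.2183 0.1235; -0.0699 0.0352 -0.0319; 0.1591 -0.6386 0.2517]

matrix = [0.6584 0.2183 0.1235; -0.0699 0.0352 -0.0319; 0.1591 -0.6386 0.2517]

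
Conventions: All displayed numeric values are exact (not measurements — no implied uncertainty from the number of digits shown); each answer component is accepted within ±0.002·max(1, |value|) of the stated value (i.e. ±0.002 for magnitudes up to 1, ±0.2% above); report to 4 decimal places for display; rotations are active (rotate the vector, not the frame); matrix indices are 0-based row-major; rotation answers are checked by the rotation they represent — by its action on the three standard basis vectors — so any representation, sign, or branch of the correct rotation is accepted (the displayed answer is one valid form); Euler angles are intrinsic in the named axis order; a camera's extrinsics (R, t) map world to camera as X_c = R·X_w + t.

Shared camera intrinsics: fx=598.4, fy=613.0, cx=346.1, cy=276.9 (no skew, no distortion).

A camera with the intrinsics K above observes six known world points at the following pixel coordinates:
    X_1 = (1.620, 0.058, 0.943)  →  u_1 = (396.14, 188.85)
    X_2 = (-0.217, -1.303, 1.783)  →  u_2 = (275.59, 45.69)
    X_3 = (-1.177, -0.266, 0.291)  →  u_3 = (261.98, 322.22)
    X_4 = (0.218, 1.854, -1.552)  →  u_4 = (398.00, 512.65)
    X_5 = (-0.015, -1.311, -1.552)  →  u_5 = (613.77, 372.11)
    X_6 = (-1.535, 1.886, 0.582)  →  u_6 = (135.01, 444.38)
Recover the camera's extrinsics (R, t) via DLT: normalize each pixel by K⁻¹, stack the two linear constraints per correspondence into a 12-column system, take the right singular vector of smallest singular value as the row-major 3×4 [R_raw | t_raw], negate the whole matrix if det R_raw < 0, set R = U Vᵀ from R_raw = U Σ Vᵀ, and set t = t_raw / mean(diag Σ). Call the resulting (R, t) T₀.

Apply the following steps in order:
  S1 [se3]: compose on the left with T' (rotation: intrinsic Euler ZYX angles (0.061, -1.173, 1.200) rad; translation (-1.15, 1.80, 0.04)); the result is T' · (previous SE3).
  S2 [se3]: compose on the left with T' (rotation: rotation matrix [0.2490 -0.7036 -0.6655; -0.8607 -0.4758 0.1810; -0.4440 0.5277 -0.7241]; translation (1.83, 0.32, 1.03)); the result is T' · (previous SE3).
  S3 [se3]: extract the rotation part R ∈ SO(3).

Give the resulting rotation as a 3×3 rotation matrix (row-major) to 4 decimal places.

source (pnp_recover): camera pose = R=[0.6149 -0.4361 -0.6570; -0.3514 0.5944 -0.7234; 0.7060 0.6757 0.2123], t=(0.2000, 0.2700, 5.2099)
after S1 (compose_se3): R=[0.3516 -0.8784 0.3236; -0.7653 -0.4688 -0.4410; 0.5392 -0.0926 -0.8371], t=(-2.7513, -3.0646, 1.0532)
after S2 (compose_se3): R=[0.2672 0.1728 0.9480; 0.1591 0.9624 -0.2202; -0.9504 0.2097 0.2297], t=(2.6004, 4.3370, -0.1283)
after S3 (rot_of_se3): [0.2672 0.1728 0.9480; 0.1591 0.9624 -0.2202; -0.9504 0.2097 0.2297]

rotation (matrix) = ((0.2672, 0.1728, 0.9480), (0.1591, 0.9624, -0.2202), (-0.9504, 0.2097, 0.2297))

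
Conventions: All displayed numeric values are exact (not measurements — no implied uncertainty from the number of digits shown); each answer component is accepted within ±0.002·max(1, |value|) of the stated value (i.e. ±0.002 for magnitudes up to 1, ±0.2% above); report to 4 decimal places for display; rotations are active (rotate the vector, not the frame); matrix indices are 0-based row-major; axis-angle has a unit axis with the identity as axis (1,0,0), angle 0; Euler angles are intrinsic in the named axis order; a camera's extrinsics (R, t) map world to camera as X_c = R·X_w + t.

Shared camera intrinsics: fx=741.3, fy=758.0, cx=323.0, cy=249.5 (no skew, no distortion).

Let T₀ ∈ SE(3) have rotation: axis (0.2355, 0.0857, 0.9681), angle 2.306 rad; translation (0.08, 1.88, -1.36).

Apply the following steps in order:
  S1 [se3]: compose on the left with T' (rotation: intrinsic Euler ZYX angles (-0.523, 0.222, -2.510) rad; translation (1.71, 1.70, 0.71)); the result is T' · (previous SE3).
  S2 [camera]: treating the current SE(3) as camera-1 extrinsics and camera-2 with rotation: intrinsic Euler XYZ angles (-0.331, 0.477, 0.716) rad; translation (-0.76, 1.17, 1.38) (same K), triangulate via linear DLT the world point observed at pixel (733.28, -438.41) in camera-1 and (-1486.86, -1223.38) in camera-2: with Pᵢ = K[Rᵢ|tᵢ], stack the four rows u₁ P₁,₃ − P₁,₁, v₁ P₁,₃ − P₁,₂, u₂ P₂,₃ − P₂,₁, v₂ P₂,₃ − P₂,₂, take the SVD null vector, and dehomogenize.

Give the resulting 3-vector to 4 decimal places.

after S1 (compose_se3): R=[-0.8315 -0.1945 0.5204; -0.0046 0.9391 0.3436; -0.5555 0.2833 -0.7818], t=(0.6163, -0.3478, 0.6803)
after S2 (triangulate): (-1.7852, -1.5350, -1.7990)

result = (-1.7852, -1.5350, -1.7990)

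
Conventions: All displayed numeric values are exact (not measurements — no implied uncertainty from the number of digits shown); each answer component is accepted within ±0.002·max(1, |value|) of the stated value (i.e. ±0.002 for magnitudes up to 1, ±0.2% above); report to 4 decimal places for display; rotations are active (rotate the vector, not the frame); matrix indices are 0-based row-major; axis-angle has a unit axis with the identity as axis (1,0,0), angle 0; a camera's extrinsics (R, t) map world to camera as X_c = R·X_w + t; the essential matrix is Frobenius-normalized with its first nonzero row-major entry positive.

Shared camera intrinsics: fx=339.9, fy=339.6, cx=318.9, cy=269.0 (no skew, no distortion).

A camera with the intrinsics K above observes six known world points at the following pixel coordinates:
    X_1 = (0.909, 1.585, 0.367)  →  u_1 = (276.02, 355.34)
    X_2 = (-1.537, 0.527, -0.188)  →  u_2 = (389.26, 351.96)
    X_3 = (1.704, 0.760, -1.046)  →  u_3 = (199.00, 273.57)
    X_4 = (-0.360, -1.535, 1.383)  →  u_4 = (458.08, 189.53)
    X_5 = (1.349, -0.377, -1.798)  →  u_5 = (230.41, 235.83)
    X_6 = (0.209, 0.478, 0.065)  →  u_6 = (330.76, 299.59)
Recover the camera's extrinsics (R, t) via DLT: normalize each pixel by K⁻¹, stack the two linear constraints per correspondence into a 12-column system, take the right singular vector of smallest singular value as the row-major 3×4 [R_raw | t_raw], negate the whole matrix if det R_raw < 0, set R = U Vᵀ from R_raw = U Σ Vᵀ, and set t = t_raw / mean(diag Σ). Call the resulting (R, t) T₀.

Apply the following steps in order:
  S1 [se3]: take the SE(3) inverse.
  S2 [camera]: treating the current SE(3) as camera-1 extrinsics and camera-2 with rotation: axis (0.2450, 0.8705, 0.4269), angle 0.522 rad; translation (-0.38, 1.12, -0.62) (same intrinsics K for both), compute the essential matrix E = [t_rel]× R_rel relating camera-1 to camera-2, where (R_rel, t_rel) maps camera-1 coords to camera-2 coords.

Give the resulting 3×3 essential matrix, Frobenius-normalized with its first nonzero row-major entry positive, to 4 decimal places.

source (pnp_recover): camera pose = R=[-0.6969 -0.3118 0.6459; -0.5210 0.8390 -0.1571; -0.4929 -0.4460 -0.7471], t=(0.4200, 0.1500, 5.1598)
after S1 (invert_se3): R=[-0.6969 -0.5210 -0.4929; -0.3118 0.8390 -0.4460; 0.6459 -0.1571 -0.7471], t=(2.9139, 2.3063, 3.6072)
after S2 (essential): [0.3415 -0.4753 -0.1827; -0.3528 -0.3292 0.4935; -0.1113 0.3674 -0.0194]

matrix = [0.3415 -0.4753 -0.1827; -0.3528 -0.3292 0.4935; -0.1113 0.3674 -0.0194]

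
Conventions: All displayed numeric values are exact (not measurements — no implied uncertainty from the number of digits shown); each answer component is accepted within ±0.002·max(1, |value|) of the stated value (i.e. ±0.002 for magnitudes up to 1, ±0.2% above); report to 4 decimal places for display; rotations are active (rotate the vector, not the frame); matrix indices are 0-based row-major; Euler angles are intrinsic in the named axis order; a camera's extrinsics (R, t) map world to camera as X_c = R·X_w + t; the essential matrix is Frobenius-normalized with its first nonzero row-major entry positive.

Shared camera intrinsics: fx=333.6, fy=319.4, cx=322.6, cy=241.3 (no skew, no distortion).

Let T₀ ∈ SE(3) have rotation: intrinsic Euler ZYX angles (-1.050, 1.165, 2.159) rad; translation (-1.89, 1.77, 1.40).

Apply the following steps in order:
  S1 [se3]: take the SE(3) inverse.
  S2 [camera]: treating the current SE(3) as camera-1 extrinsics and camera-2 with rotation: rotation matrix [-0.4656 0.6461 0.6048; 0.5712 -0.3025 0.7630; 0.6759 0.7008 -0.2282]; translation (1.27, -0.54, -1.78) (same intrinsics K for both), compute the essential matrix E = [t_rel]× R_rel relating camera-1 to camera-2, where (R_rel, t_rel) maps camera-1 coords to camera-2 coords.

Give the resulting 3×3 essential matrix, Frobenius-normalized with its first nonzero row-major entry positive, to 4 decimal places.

after S1 (invert_se3): R=[0.1964 -0.3424 -0.9188; -0.1010 -0.9391 0.3284; -0.9753 0.0283 -0.2190], t=(2.2636, 1.0116, -1.5867)
after S2 (essential): [0.1697 -0.2794 0.1367; -0.2115 -0.6044 -0.2533; 0.4364 -0.2339 0.3938]

matrix = [0.1697 -0.2794 0.1367; -0.2115 -0.6044 -0.2533; 0.4364 -0.2339 0.3938]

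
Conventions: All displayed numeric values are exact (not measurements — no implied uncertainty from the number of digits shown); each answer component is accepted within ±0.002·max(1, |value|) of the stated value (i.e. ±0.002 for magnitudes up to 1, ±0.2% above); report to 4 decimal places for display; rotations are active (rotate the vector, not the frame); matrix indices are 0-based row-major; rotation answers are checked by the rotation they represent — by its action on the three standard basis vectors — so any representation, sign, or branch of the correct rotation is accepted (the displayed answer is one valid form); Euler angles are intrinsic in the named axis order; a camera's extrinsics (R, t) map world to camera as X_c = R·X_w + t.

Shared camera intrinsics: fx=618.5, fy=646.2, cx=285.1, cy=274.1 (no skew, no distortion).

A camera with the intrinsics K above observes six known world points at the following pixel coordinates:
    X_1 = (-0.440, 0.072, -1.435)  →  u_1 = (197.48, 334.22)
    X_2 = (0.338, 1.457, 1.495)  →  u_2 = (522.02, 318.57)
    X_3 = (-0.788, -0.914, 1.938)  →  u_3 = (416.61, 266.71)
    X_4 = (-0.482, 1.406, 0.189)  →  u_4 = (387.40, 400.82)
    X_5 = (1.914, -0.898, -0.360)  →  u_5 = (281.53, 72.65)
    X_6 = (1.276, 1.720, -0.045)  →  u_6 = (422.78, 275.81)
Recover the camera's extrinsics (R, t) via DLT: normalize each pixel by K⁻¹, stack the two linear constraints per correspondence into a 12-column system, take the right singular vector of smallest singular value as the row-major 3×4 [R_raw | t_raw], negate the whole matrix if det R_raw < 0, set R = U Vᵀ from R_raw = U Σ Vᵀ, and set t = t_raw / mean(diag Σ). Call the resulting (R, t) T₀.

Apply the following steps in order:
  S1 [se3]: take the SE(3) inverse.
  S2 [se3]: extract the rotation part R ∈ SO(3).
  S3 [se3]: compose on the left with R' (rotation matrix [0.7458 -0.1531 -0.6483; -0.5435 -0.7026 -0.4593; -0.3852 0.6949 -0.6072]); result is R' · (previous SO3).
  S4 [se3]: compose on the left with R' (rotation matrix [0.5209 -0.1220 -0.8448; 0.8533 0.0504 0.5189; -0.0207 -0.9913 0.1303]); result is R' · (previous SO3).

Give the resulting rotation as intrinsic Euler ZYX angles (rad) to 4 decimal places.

rotation (euler_zyx) = (-1.4416, -0.7455, 3.1052)

source (pnp_recover): camera pose = R=[0.0966 0.3393 0.9357; -0.8057 0.5786 -0.1266; -0.5844 -0.7417 0.3293], t=(0.4199, 0.0400, 6.9067)
after S1 (invert_se3): R=[0.0966 -0.8057 -0.5844; 0.3393 0.5786 -0.7417; 0.9357 -0.1266 0.3293], t=(4.0277, 4.9569, -2.6622)
after S2 (rot_of_se3): [0.0966 -0.8057 -0.5844; 0.3393 0.5786 -0.7417; 0.9357 -0.1266 0.3293]
after S3 (compose_so3): [-0.5865 -0.6074 -0.5358; -0.7207 0.0895 0.6875; -0.3696 0.7893 -0.4902]
after S4 (compose_so3): [0.0946 -0.9942 0.0512; -0.7286 -0.1042 -0.6769; 0.6784 0.0267 -0.7342]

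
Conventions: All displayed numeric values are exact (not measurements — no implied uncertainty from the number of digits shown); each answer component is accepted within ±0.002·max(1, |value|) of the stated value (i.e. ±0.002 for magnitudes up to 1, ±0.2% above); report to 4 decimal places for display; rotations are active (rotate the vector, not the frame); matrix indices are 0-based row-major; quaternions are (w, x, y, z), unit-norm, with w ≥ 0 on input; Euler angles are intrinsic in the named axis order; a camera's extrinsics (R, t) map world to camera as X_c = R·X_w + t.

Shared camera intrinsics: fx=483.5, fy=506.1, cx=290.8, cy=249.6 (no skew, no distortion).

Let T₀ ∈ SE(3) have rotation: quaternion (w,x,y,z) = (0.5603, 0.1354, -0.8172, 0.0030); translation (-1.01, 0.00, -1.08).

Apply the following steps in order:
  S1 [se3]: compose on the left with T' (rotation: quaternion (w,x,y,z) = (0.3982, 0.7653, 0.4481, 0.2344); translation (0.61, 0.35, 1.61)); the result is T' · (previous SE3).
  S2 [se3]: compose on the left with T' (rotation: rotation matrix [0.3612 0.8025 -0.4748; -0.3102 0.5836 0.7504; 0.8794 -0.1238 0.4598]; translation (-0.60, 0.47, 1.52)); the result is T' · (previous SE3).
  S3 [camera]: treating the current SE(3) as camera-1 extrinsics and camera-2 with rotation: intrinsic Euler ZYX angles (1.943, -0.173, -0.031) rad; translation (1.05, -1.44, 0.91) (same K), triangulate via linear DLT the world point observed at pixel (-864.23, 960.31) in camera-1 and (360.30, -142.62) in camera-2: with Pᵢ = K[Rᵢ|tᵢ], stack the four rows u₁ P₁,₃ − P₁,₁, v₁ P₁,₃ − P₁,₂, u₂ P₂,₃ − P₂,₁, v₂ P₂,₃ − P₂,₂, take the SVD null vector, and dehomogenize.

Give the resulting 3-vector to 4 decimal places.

after S1 (compose_se3): R=[0.3832 0.4762 -0.7914; -0.5975 -0.5256 -0.6056; -0.7044 0.7050 0.0831], t=(-0.6563, -0.0999, 2.2269)
after S2 (compose_se3): R=[-0.0067 -0.5845 -0.8113; -0.9962 0.0745 -0.0455; 0.0871 0.8079 -0.5828], t=(-1.9746, 2.2864, 1.9791)
after S3 (triangulate): (0.0110, 0.7845, 1.7295)

result = (0.0110, 0.7845, 1.7295)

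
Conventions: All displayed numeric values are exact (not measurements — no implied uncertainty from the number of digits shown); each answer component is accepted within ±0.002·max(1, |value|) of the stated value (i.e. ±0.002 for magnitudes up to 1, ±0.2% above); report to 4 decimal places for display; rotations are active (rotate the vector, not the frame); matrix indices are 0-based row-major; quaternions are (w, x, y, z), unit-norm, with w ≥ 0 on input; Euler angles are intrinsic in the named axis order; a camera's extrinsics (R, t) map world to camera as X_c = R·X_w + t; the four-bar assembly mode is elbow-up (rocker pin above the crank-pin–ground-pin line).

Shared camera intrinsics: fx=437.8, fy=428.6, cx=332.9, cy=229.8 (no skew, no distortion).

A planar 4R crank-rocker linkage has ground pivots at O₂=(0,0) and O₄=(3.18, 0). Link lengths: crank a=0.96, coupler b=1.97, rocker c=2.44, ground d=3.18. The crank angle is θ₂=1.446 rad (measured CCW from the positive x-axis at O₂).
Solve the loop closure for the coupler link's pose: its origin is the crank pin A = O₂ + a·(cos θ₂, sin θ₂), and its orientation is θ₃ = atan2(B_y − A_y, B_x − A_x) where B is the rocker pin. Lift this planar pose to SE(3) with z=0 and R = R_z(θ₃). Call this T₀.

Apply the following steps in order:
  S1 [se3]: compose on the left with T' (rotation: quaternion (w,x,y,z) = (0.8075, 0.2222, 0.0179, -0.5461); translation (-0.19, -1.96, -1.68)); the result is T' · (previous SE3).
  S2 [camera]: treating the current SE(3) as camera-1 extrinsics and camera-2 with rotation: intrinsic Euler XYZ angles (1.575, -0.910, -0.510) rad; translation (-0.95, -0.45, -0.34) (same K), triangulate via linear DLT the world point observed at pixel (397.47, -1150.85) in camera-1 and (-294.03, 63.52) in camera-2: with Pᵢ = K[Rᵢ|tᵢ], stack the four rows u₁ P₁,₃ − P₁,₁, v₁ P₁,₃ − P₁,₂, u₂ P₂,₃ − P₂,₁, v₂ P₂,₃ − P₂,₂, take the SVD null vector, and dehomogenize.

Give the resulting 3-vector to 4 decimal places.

result = (-1.4296, 1.2803, 0.9876)

source (fourbar_fk): coupler pose = R=[0.8461 -0.5331 0.0000; 0.5331 0.8461 0.0000; 0.0000 0.0000 1.0000], t=(0.1195, 0.9525, 0.0000)
after S1 (compose_se3): R=[0.8153 0.5381 -0.2138; -0.5770 0.7238 -0.3784; -0.0489 0.4319 0.9006], t=(0.7058, -1.7741, -1.3892)
after S2 (triangulate): (-1.4296, 1.2803, 0.9876)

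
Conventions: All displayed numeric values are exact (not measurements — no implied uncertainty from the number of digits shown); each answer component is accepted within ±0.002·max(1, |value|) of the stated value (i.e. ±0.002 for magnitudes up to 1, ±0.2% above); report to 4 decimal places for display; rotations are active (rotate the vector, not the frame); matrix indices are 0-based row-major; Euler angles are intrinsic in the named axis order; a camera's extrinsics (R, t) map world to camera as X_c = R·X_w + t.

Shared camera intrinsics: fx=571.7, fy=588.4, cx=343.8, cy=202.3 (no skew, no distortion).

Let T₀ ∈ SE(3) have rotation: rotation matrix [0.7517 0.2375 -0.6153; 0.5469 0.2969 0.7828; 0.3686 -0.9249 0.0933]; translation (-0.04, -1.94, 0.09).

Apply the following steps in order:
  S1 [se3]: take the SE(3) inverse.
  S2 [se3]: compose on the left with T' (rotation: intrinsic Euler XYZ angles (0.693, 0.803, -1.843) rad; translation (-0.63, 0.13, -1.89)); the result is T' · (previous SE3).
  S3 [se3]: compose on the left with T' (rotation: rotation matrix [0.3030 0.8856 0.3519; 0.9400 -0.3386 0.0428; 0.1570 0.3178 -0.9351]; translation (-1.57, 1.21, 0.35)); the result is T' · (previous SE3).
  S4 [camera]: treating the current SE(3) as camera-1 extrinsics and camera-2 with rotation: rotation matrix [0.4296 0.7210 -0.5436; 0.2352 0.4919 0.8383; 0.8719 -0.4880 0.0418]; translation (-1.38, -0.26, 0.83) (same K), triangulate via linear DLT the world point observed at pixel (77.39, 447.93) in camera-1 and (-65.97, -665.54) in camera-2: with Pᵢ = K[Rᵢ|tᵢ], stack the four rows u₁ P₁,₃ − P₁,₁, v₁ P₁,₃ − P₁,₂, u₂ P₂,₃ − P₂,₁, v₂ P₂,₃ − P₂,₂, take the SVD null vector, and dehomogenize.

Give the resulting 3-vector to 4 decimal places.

after S1 (invert_se3): R=[0.7517 0.5469 0.3686; 0.2375 0.2969 -0.9249; -0.6153 0.7828 0.0933], t=(1.0579, 0.6687, 1.4856)
after S2 (compose_se3): R=[-0.4241 0.6597 -0.6204; -0.3209 -0.7501 -0.5782; -0.8468 -0.0462 0.5298], t=(0.6886, -1.2861, -2.0611)
after S3 (compose_se3): R=[-0.7107 -0.4807 -0.5136; -0.3262 0.8721 -0.3648; 0.6233 -0.0917 -0.7766], t=(-3.2256, 2.2046, 1.9767)
after S4 (triangulate): (0.2988, -1.4089, -1.9332)

result = (0.2988, -1.4089, -1.9332)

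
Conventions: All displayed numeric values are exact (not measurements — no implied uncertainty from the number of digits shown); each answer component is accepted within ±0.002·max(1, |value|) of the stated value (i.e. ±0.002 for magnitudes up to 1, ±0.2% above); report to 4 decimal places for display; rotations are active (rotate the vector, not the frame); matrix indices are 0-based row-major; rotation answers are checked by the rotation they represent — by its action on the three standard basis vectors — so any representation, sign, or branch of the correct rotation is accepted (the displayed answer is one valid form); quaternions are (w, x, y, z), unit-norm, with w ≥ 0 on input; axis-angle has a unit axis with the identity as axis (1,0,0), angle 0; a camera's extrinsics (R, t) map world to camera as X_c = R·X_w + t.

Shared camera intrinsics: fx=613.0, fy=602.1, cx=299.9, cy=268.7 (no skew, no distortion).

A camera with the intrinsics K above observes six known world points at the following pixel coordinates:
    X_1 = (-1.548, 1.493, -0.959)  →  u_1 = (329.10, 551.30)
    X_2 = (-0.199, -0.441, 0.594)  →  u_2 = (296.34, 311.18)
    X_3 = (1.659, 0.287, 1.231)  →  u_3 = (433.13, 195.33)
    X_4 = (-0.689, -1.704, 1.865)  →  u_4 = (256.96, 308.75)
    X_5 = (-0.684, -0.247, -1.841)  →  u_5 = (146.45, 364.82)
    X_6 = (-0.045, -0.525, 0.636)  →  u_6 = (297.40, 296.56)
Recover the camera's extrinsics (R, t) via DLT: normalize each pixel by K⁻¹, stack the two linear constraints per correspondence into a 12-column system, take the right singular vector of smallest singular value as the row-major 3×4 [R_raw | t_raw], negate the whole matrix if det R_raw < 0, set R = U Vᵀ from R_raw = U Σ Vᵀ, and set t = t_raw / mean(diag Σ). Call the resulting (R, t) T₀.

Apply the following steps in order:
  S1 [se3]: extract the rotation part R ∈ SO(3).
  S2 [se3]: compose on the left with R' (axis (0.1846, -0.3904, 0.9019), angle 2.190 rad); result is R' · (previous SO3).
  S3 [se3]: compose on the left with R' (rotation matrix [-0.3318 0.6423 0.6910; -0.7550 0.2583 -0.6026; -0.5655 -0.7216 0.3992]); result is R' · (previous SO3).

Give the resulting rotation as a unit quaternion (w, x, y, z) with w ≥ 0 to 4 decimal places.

source (pnp_recover): camera pose = R=[0.3800 0.7922 0.4775; -0.9187 0.3831 0.0955; -0.1073 -0.4750 0.8734], t=(0.1001, 0.4297, 6.3467)
after S1 (rot_of_se3): [0.3800 0.7922 0.4775; -0.9187 0.3831 0.0955; -0.1073 -0.4750 0.8734]
after S2 (compose_so3): [0.5853 -0.7161 -0.3803; 0.6236 0.6973 -0.3534; 0.5182 -0.0303 0.8547]
after S3 (compose_so3): [0.5644 0.6645 0.4898; -0.5932 0.7391 -0.3192; -0.5741 -0.1103 0.8113]

rotation (quat) = (0.8824, 0.0592, 0.3014, -0.3563)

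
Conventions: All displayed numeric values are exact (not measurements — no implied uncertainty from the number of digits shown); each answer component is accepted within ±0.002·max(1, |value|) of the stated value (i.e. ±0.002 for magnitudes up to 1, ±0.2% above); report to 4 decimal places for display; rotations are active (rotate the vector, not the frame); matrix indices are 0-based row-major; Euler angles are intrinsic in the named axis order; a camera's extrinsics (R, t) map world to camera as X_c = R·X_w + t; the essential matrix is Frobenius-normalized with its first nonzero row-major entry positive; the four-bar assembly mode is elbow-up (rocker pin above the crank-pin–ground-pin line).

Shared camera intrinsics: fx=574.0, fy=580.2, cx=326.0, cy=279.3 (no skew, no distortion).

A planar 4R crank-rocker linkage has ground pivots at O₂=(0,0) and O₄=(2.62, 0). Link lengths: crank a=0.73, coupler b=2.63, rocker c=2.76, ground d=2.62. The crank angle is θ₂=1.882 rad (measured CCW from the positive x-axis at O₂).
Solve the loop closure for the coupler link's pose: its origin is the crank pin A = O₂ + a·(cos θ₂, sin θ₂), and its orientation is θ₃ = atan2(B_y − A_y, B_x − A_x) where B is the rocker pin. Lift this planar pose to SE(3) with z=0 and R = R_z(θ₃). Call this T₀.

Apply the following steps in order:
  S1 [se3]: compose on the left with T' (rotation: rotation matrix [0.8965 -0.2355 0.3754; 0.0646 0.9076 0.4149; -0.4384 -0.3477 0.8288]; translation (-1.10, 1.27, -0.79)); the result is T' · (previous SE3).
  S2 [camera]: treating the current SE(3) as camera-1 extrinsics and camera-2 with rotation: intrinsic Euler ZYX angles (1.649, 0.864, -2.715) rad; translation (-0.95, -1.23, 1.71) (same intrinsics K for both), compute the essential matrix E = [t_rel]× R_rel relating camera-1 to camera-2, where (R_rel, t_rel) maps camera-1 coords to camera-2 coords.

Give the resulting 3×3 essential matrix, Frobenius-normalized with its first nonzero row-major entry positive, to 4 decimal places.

matrix = [0.0022 0.2566 0.4497; -0.5676 -0.2885 -0.1308; -0.3596 0.0990 0.4127]

source (fourbar_fk): coupler pose = R=[0.7005 -0.7137 0.0000; 0.7137 0.7005 0.0000; 0.0000 0.0000 1.0000], t=(-0.2235, 0.6949, 0.0000)
after S1 (compose_se3): R=[0.4599 -0.8047 0.3754; 0.6930 0.5896 0.4149; -0.5552 0.0693 0.8288], t=(-1.4640, 1.8863, -0.9336)
after S2 (essential): [0.0022 0.2566 0.4497; -0.5676 -0.2885 -0.1308; -0.3596 0.0990 0.4127]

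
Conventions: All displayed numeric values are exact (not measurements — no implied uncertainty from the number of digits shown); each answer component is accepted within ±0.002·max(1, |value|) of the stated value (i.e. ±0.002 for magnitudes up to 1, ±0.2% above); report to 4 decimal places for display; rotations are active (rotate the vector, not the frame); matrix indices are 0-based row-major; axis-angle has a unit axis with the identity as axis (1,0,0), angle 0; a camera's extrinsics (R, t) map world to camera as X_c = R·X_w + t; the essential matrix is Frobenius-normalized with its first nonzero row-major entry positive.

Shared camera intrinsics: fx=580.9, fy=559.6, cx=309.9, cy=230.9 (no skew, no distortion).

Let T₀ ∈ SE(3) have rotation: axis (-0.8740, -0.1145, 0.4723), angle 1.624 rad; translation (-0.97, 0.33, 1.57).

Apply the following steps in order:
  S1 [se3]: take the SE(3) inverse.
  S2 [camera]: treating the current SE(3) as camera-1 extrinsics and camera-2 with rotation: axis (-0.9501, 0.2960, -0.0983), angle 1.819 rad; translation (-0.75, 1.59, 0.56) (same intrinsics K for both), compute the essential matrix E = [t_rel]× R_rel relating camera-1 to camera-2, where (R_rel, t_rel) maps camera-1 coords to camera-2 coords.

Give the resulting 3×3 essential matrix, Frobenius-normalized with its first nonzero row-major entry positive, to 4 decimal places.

matrix = [0.4027 -0.2198 0.4949; 0.1246 -0.0611 0.1594; 0.1118 -0.6015 -0.3544]

after S1 (invert_se3): R=[0.7513 0.5770 -0.3204; -0.3662 -0.0394 -0.9297; -0.5491 0.8158 0.1817], t=(1.0413, 1.1174, -1.0871)
after S2 (essential): [0.4027 -0.2198 0.4949; 0.1246 -0.0611 0.1594; 0.1118 -0.6015 -0.3544]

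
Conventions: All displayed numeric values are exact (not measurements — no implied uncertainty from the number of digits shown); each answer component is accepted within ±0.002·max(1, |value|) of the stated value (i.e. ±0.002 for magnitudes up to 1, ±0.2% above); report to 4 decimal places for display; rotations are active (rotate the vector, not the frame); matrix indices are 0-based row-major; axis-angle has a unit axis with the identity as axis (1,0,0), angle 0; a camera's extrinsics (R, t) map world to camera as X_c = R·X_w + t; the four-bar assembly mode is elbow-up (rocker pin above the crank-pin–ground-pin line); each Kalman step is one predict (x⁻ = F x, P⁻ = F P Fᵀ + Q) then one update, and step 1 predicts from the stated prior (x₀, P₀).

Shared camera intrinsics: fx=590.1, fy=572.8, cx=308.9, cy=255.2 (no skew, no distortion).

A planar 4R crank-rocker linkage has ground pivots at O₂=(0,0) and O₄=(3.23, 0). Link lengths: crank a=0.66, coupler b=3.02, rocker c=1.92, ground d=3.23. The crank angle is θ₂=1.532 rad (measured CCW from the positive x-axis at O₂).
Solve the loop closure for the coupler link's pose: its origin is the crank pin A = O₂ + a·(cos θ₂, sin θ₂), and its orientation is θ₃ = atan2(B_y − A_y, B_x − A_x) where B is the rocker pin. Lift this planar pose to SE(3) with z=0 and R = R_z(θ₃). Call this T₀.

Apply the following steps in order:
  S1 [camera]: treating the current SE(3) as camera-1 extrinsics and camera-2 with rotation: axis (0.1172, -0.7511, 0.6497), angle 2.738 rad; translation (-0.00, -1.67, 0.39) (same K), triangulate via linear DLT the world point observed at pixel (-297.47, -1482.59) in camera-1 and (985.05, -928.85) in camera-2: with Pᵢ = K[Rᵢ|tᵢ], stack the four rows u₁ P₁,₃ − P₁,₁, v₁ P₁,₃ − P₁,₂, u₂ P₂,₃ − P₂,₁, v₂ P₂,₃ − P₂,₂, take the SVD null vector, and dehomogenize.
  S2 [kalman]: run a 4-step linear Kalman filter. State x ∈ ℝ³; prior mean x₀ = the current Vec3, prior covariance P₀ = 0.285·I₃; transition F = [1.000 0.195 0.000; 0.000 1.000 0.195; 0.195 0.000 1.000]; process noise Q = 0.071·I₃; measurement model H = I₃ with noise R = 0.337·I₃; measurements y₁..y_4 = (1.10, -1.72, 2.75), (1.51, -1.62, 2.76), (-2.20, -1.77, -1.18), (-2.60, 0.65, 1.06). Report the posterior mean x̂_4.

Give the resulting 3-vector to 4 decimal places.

result = (-1.5682, -0.5793, 0.7655)

source (fourbar_fk): coupler pose = R=[0.9162 -0.4007 0.0000; 0.4007 0.9162 0.0000; 0.0000 0.0000 1.0000], t=(0.0256, 0.6595, 0.0000)
after S1 (triangulate): (-0.8317, -1.1912, 0.2522)
after S2 (kf_track): (-1.5682, -0.5793, 0.7655)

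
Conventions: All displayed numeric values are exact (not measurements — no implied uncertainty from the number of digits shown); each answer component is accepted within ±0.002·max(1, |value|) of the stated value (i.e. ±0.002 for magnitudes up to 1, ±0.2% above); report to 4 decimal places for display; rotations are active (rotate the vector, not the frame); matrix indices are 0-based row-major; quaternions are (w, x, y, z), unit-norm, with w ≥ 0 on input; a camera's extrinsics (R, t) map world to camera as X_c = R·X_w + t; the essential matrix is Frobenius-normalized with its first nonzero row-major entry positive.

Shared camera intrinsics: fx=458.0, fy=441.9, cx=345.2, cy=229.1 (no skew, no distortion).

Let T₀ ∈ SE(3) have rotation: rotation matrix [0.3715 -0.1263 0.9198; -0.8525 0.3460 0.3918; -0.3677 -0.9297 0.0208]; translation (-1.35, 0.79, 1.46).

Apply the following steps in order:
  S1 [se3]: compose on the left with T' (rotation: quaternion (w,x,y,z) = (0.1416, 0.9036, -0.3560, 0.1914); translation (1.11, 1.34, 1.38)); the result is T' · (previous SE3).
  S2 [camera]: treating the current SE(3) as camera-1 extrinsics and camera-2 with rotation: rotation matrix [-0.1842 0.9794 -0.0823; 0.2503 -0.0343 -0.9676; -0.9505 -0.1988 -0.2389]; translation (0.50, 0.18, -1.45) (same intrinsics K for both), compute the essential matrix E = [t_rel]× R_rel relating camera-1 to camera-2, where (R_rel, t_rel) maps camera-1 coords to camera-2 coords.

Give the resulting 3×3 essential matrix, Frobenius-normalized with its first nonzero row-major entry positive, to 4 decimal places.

matrix = [0.1775 0.6343 0.0346; 0.5680 -0.0018 -0.2153; -0.2908 0.2943 0.1573]

after S1 (compose_se3): R=[0.7547 -0.5543 0.3510; 0.5276 0.1947 -0.8269; 0.3900 0.8093 0.4393], t=(0.0079, 1.0047, -0.4231)
after S2 (essential): [0.1775 0.6343 0.0346; 0.5680 -0.0018 -0.2153; -0.2908 0.2943 0.1573]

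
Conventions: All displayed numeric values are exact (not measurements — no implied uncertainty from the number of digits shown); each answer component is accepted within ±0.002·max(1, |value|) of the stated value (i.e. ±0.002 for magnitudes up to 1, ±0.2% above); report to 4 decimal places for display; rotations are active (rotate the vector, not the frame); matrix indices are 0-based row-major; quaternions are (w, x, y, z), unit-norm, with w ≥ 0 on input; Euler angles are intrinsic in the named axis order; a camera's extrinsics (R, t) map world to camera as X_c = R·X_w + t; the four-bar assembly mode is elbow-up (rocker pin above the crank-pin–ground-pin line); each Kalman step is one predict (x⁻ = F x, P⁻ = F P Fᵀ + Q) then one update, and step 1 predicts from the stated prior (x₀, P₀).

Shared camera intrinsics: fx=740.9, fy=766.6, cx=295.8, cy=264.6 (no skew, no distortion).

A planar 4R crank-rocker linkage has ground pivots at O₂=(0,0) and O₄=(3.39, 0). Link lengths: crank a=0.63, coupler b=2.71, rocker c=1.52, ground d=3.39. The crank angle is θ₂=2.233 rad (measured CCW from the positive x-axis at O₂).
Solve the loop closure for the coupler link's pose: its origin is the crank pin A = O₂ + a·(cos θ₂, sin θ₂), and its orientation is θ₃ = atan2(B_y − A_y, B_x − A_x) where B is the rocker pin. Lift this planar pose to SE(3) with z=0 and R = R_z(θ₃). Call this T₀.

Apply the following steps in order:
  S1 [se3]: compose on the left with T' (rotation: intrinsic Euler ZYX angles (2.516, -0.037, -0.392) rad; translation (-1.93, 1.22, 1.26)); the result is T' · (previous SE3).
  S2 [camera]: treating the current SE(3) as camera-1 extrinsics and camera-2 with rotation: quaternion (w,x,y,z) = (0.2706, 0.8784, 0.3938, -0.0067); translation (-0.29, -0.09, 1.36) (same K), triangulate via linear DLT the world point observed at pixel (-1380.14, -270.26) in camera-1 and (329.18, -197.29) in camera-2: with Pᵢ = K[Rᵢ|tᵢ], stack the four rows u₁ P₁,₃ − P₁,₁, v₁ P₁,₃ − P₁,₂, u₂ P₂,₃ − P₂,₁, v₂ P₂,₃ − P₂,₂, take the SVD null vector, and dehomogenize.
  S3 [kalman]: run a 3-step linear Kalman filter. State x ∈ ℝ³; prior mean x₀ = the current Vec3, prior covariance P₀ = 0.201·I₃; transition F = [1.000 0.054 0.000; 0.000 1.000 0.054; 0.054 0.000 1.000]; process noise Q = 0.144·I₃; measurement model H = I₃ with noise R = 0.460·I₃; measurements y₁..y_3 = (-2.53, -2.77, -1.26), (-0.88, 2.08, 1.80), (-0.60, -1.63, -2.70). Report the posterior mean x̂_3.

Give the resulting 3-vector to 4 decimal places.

result = (-0.9596, -0.3885, -0.9406)

source (fourbar_fk): coupler pose = R=[0.9806 -0.1959 0.0000; 0.1959 0.9806 0.0000; 0.0000 0.0000 1.0000], t=(-0.3874, 0.4968, 0.0000)
after S1 (compose_se3): R=[-0.9026 -0.3832 -0.1960; 0.4287 -0.8411 -0.3297; -0.0385 -0.3816 0.9235], t=(-1.8908, 0.6252, 1.0560)
after S2 (triangulate): (-0.5696, 1.0627, 0.1389)
after S3 (kf_track): (-0.9596, -0.3885, -0.9406)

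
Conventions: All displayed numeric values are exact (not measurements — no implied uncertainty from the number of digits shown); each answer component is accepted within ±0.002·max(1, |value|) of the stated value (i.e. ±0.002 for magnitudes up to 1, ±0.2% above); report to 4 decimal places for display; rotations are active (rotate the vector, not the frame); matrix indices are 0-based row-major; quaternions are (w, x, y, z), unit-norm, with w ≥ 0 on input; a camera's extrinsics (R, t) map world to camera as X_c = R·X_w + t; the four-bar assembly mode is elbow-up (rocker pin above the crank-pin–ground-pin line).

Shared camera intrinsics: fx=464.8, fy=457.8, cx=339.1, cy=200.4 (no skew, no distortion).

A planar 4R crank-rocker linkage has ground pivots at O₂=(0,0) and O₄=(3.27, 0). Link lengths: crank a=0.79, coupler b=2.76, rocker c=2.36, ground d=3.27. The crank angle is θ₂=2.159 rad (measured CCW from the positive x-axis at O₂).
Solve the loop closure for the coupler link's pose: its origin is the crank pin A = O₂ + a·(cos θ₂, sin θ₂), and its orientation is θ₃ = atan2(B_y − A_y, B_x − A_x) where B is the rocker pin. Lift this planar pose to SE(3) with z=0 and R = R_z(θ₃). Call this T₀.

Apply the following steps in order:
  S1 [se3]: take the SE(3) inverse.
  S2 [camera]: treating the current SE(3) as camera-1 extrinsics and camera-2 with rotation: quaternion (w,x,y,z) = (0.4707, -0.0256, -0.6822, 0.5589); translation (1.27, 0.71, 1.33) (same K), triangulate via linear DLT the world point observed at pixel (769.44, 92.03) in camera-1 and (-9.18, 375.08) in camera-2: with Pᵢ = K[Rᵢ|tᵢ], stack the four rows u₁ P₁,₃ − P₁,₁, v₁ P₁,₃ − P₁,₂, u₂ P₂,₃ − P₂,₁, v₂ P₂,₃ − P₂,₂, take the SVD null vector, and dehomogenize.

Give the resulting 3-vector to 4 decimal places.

source (fourbar_fk): coupler pose = R=[0.8778 -0.4790 0.0000; 0.4790 0.8778 0.0000; 0.0000 0.0000 1.0000], t=(-0.4383, 0.6572, 0.0000)
after S1 (invert_se3): R=[0.8778 0.4790 0.0000; -0.4790 0.8778 0.0000; 0.0000 0.0000 1.0000], t=(0.0700, -0.7869, 0.0000)
after S2 (triangulate): (1.0982, 1.0482, 1.6591)

result = (1.0982, 1.0482, 1.6591)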